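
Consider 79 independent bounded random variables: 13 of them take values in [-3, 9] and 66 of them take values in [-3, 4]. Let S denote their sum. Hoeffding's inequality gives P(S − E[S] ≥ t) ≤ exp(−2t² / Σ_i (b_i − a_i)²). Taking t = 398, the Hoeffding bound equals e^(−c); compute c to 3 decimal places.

Σ(b_i − a_i)² = 13·12² + 66·7² = 5106.
c = 2t² / 5106 = 2·398² / 5106 = 62.0462.

62.046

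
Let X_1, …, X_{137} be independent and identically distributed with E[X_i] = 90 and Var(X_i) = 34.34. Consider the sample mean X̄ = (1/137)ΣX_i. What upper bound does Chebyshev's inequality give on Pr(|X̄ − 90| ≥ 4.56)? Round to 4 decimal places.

0.0121

Var(X̄) = Var(X_i)/n = 34.34/137 = 0.25066.
Chebyshev: Pr(|X̄ − 90| ≥ 4.56) ≤ Var(X̄)/(4.56)² = 34.34/(137·4.56²) = 0.0121.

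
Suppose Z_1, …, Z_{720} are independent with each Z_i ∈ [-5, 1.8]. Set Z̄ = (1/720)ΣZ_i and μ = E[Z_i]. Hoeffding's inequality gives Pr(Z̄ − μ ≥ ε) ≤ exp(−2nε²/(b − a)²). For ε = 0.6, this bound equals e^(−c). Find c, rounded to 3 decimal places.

11.211

c = 2nε²/(b − a)² = 2·720·0.6² / 6.8² = 11.2111.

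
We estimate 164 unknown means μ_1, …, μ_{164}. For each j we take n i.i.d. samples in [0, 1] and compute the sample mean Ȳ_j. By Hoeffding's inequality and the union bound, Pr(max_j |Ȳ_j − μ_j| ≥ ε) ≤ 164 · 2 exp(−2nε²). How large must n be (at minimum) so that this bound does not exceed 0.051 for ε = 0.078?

721

Need 2·164·exp(−2nε²) ≤ 0.051, i.e. exp(−2nε²) ≤ 0.051/328.
So 2nε² ≥ ln(328/0.051) = 8.768943.
Hence n ≥ 8.768943/(2·0.078²) = 720.656.
The smallest integer n is 721.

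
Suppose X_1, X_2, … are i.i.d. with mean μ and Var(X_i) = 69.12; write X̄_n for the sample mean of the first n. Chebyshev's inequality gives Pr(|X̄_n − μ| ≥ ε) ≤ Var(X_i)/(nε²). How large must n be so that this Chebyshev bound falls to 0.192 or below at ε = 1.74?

Require 69.12/(n·1.74²) ≤ 0.192, i.e. n ≥ 69.12/(0.192·1.74²) = 118.906.
The smallest integer n is 119.

119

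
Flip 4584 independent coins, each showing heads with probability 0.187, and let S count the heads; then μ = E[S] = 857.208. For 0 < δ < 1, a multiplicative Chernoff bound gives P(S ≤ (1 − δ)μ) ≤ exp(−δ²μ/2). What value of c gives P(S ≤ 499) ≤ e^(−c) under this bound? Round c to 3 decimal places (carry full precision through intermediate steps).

74.844

Write 499 = (1 − δ)μ, so δ = 1 − 499/857.208 = 0.4178776…
Then the exponent is δ²μ/2 = (μ − 499)²/(2μ) = 74.843545.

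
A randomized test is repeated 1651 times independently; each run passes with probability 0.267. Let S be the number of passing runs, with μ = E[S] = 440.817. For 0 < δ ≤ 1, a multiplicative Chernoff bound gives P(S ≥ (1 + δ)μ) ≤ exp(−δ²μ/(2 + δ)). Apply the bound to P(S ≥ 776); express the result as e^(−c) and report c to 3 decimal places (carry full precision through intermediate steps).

92.329

Write 776 = (1 + δ)μ, so δ = 776/440.817 − 1 = 0.7603677…
Then the exponent is δ²μ/(2 + δ) = (776 − μ)² / (μ·(2 + δ)) = 92.329121.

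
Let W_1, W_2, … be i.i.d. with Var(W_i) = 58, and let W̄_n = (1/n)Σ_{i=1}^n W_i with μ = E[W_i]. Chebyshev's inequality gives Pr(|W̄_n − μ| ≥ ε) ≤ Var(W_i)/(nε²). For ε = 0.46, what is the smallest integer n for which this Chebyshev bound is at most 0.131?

2093

Require 58/(n·0.46²) ≤ 0.131, i.e. n ≥ 58/(0.131·0.46²) = 2092.382.
The smallest integer n is 2093.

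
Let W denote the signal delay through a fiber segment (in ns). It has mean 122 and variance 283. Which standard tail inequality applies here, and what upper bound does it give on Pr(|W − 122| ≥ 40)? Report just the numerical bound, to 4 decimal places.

0.1769

Mean and variance are known, so Chebyshev's inequality applies.
Chebyshev: Pr(|W − μ| ≥ t) ≤ Var(W)/t².
Bound = 283 / 1600 = 0.1769.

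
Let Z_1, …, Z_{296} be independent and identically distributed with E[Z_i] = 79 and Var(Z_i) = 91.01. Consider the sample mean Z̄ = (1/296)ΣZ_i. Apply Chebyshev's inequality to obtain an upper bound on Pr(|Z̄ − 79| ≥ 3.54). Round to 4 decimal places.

Var(Z̄) = Var(Z_i)/n = 91.01/296 = 0.30747.
Chebyshev: Pr(|Z̄ − 79| ≥ 3.54) ≤ Var(Z̄)/(3.54)² = 91.01/(296·3.54²) = 0.0245.

0.0245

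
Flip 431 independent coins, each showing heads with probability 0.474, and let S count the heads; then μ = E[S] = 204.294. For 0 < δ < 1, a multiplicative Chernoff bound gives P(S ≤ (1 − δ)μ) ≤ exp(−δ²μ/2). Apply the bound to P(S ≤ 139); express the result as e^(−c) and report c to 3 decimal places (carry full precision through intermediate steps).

10.434

Write 139 = (1 − δ)μ, so δ = 1 − 139/204.294 = 0.319608…
Then the exponent is δ²μ/2 = (μ − 139)²/(2μ) = 10.434243.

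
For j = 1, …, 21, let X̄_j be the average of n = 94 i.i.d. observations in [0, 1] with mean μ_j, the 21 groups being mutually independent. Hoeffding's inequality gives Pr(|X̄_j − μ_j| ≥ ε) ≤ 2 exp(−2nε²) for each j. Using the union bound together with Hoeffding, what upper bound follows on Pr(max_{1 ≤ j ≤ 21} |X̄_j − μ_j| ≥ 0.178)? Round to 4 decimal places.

Per-experiment Hoeffding bound: 2·exp(−2·94·0.178²) = 2·exp(−5.95659) = 0.0051774.
Union bound over 21 events: 21·0.0051774 = 0.10873.

0.1087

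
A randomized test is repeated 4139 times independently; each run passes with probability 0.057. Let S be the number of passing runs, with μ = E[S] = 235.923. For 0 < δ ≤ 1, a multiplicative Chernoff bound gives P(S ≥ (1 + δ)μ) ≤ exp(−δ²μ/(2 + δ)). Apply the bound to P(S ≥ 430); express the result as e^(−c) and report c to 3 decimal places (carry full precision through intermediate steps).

56.562

Write 430 = (1 + δ)μ, so δ = 430/235.923 − 1 = 0.8226286…
Then the exponent is δ²μ/(2 + δ) = (430 − μ)² / (μ·(2 + δ)) = 56.561918.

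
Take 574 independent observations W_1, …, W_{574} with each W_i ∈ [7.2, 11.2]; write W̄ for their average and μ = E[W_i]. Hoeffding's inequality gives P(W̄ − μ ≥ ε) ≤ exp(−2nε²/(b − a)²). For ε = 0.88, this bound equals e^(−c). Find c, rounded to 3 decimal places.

55.563

c = 2nε²/(b − a)² = 2·574·0.88² / 4² = 55.5632.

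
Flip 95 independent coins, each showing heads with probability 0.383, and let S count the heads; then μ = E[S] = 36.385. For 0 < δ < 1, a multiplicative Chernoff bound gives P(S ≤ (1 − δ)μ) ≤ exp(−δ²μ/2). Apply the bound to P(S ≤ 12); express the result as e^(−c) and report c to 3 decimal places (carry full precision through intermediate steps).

Write 12 = (1 − δ)μ, so δ = 1 − 12/36.385 = 0.6701938…
Then the exponent is δ²μ/2 = (μ − 12)²/(2μ) = 8.171337.

8.171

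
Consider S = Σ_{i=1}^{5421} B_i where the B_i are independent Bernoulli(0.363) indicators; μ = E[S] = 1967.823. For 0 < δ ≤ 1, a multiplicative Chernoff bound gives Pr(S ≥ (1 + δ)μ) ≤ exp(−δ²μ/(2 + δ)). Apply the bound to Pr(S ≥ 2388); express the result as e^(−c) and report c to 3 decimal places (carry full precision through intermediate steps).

40.532

Write 2388 = (1 + δ)μ, so δ = 2388/1967.823 − 1 = 0.2135238…
Then the exponent is δ²μ/(2 + δ) = (2388 − μ)² / (μ·(2 + δ)) = 40.531654.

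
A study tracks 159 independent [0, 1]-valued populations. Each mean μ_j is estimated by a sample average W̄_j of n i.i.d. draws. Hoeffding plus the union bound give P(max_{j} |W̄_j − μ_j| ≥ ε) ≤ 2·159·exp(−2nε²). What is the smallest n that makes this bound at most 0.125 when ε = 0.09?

485

Need 2·159·exp(−2nε²) ≤ 0.125, i.e. exp(−2nε²) ≤ 0.125/318.
So 2nε² ≥ ln(318/0.125) = 7.841493.
Hence n ≥ 7.841493/(2·0.09²) = 484.043.
The smallest integer n is 485.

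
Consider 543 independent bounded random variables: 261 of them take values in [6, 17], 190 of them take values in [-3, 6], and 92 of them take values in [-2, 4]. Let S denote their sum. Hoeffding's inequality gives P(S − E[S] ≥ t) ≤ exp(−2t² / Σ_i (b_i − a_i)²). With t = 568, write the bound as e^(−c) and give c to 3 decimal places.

12.832

Σ(b_i − a_i)² = 261·11² + 190·9² + 92·6² = 50283.
c = 2t² / 50283 = 2·568² / 50283 = 12.8323.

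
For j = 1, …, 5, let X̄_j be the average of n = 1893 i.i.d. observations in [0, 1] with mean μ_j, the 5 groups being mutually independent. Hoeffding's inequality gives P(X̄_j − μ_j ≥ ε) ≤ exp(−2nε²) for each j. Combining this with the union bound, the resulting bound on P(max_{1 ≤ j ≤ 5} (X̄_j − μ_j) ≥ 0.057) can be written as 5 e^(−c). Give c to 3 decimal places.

12.301

Union bound over the 5 events: P(max_{1 ≤ j ≤ 5} (X̄_j − μ_j) ≥ 0.057) ≤ 5·exp(−2nε²) = 5 exp(−2·1893·0.057²).
So c = 2·1893·0.057² = 12.3007.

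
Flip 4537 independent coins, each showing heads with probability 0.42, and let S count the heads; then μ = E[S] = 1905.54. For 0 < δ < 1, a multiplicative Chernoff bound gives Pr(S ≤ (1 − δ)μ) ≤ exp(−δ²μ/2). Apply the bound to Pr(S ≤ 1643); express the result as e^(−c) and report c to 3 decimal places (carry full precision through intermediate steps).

18.086

Write 1643 = (1 − δ)μ, so δ = 1 − 1643/1905.54 = 0.1377772…
Then the exponent is δ²μ/2 = (μ − 1643)²/(2μ) = 18.086015.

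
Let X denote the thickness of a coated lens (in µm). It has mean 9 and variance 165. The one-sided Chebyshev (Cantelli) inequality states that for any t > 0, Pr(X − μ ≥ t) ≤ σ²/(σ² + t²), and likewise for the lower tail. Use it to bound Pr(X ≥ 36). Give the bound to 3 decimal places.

Here σ² = 165 and t = 27, so σ² + t² = 894.
Cantelli's bound: 165/894 = 0.1846.

0.185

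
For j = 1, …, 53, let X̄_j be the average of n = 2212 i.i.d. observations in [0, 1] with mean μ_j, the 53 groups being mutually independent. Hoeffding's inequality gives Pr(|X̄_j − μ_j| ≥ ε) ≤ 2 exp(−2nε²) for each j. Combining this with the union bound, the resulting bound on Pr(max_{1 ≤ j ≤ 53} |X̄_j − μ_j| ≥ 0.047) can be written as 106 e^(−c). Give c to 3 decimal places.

Union bound over the 53 events: Pr(max_{1 ≤ j ≤ 53} |X̄_j − μ_j| ≥ 0.047) ≤ 53·2·exp(−2nε²) = 106 exp(−2·2212·0.047²).
So c = 2·2212·0.047² = 9.7726.

9.773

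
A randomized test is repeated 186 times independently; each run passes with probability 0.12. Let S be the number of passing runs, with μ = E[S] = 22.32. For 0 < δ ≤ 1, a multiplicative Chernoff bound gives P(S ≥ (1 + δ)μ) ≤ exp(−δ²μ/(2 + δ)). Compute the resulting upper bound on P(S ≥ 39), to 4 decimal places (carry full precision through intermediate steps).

Write 39 = (1 + δ)μ, so δ = 39/22.32 − 1 = 0.7473118…
Then the exponent is δ²μ/(2 + δ) = (39 − μ)² / (μ·(2 + δ)) = 4.537221.
Bound = exp(−4.537221) = 0.01070.

0.0107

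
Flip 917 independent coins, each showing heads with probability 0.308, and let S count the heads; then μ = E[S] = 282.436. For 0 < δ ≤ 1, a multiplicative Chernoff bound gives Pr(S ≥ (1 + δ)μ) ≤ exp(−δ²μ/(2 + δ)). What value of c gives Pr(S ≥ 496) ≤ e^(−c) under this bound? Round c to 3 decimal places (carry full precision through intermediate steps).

58.591

Write 496 = (1 + δ)μ, so δ = 496/282.436 − 1 = 0.7561501…
Then the exponent is δ²μ/(2 + δ) = (496 − μ)² / (μ·(2 + δ)) = 58.591306.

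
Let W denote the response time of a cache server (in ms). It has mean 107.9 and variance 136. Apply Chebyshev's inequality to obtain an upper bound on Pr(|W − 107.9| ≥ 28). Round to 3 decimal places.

0.173

Chebyshev: Pr(|W − μ| ≥ t) ≤ Var(W)/t².
Bound = 136 / 784 = 0.1735.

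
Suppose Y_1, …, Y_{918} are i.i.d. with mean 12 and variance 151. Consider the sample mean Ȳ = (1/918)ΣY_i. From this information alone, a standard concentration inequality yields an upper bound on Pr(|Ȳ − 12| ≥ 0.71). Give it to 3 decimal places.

0.326

With mean and variance of each term known, Chebyshev's inequality bounds the deviation of the sum (or sample mean).
Var(Ȳ) = Var(Y_i)/n = 151/918 = 0.16449.
Chebyshev: Pr(|Ȳ − 12| ≥ 0.71) ≤ Var(Ȳ)/(0.71)² = 151/(918·0.71²) = 0.3263.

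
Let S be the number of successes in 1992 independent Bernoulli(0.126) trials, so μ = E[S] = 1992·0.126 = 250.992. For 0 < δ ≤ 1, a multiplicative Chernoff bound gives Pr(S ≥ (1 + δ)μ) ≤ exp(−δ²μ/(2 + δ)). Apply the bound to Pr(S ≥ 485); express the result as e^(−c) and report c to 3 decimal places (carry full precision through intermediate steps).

74.403

Write 485 = (1 + δ)μ, so δ = 485/250.992 − 1 = 0.9323325…
Then the exponent is δ²μ/(2 + δ) = (485 − μ)² / (μ·(2 + δ)) = 74.402635.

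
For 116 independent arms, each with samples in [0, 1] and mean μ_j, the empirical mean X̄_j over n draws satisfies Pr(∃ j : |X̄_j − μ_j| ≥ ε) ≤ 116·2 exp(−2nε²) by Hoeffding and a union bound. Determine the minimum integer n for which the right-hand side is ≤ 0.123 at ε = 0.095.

418

Need 2·116·exp(−2nε²) ≤ 0.123, i.e. exp(−2nε²) ≤ 0.123/232.
So 2nε² ≥ ln(232/0.123) = 7.542308.
Hence n ≥ 7.542308/(2·0.095²) = 417.856.
The smallest integer n is 418.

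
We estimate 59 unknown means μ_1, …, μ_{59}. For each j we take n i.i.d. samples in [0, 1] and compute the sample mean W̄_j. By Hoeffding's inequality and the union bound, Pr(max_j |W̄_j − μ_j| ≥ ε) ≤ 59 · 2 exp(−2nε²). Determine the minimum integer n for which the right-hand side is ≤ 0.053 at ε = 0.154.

163

Need 2·59·exp(−2nε²) ≤ 0.053, i.e. exp(−2nε²) ≤ 0.053/118.
So 2nε² ≥ ln(118/0.053) = 7.708148.
Hence n ≥ 7.708148/(2·0.154²) = 162.509.
The smallest integer n is 163.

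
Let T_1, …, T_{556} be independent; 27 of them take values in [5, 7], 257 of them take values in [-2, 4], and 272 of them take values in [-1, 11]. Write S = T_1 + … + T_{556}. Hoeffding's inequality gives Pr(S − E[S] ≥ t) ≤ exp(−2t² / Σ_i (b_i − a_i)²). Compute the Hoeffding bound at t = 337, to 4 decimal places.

0.0093

Σ(b_i − a_i)² = 27·2² + 257·6² + 272·12² = 48528.
Exponent = 2·337² / 48528 = 4.68056.
Bound = exp(−4.68056) = 0.00927.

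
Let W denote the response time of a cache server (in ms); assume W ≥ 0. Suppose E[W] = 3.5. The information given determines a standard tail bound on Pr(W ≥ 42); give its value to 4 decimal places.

Only the mean of a non-negative variable is known, so Markov's inequality is the applicable tail bound.
Markov's inequality: for a non-negative random variable, Pr(W ≥ a) ≤ E[W]/a.
Here E[W] = 3.5 and a = 42, so the bound is 3.5/42 = 0.0833.

0.0833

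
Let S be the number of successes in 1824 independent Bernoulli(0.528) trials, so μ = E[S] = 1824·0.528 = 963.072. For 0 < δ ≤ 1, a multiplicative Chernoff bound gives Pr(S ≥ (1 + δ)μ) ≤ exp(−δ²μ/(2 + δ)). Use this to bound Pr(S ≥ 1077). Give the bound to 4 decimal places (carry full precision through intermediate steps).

Write 1077 = (1 + δ)μ, so δ = 1077/963.072 − 1 = 0.1182965…
Then the exponent is δ²μ/(2 + δ) = (1077 − μ)² / (μ·(2 + δ)) = 6.362319.
Bound = exp(−6.362319) = 0.00173.

0.0017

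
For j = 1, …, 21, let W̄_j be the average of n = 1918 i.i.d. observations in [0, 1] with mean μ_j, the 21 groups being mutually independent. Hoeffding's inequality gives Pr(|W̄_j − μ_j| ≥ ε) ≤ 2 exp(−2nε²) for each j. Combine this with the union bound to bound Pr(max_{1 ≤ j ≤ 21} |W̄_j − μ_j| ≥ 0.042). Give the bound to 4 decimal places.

0.0484

Per-experiment Hoeffding bound: 2·exp(−2·1918·0.042²) = 2·exp(−6.76670) = 0.002303.
Union bound over 21 events: 21·0.002303 = 0.04836.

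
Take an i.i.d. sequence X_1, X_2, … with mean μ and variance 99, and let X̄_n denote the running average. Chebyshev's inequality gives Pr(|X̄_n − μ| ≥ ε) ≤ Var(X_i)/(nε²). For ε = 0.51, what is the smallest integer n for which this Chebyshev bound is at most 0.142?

2681

Require 99/(n·0.51²) ≤ 0.142, i.e. n ≥ 99/(0.142·0.51²) = 2680.443.
The smallest integer n is 2681.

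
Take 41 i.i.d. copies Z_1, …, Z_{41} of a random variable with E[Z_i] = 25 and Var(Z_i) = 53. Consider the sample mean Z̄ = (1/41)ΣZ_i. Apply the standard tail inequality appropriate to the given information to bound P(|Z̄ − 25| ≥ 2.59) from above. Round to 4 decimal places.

With mean and variance of each term known, Chebyshev's inequality bounds the deviation of the sum (or sample mean).
Var(Z̄) = Var(Z_i)/n = 53/41 = 1.2927.
Chebyshev: P(|Z̄ − 25| ≥ 2.59) ≤ Var(Z̄)/(2.59)² = 53/(41·2.59²) = 0.1927.

0.1927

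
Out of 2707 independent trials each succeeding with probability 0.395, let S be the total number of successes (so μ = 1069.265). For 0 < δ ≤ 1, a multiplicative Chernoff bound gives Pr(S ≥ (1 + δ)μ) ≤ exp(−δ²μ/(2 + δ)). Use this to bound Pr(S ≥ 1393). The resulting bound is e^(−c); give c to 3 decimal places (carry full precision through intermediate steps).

Write 1393 = (1 + δ)μ, so δ = 1393/1069.265 − 1 = 0.302764…
Then the exponent is δ²μ/(2 + δ) = (1393 − μ)² / (μ·(2 + δ)) = 42.564204.

42.564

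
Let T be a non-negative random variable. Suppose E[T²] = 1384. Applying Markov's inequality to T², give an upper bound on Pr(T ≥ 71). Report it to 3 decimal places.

0.275

Since T ≥ 0, the event {T ≥ 71} is the same as {T² ≥ 5041}.
Markov's inequality applied to T² gives Pr(T² ≥ 5041) ≤ E[T²]/5041 = 1384/5041 = 0.2745.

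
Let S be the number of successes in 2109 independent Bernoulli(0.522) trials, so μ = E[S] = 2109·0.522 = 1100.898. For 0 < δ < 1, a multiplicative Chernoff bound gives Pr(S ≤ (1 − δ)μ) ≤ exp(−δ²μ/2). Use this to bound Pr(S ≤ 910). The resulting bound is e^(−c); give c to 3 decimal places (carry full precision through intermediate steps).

Write 910 = (1 − δ)μ, so δ = 1 − 910/1100.898 = 0.1734021…
Then the exponent is δ²μ/2 = (μ − 910)²/(2μ) = 16.551055.

16.551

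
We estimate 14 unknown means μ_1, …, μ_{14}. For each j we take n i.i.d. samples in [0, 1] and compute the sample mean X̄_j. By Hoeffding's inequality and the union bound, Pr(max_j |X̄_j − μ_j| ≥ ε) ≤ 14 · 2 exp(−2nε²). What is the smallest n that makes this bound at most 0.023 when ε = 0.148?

163

Need 2·14·exp(−2nε²) ≤ 0.023, i.e. exp(−2nε²) ≤ 0.023/28.
So 2nε² ≥ ln(28/0.023) = 7.104466.
Hence n ≥ 7.104466/(2·0.148²) = 162.173.
The smallest integer n is 163.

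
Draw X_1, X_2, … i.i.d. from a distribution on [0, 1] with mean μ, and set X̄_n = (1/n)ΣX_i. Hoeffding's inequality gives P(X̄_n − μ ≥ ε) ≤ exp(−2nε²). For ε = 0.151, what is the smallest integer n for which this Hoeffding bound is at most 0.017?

Require exp(−2nε²) ≤ 0.017, i.e. 2nε² ≥ ln(1/0.017) = 4.074542.
So n ≥ 4.074542 / (2·0.151²) = 89.350.
The smallest integer n is 90.

90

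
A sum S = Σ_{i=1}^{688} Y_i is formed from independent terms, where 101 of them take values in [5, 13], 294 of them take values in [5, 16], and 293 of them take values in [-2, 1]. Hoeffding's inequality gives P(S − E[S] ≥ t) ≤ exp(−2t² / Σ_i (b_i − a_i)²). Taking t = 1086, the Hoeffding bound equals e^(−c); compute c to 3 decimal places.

52.799

Σ(b_i − a_i)² = 101·8² + 294·11² + 293·3² = 44675.
c = 2t² / 44675 = 2·1086² / 44675 = 52.7989.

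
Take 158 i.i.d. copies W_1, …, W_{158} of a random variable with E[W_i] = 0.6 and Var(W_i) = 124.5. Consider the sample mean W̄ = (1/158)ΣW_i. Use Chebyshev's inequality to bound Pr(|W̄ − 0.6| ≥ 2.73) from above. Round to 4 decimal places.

0.1057

Var(W̄) = Var(W_i)/n = 124.5/158 = 0.78797.
Chebyshev: Pr(|W̄ − 0.6| ≥ 2.73) ≤ Var(W̄)/(2.73)² = 124.5/(158·2.73²) = 0.1057.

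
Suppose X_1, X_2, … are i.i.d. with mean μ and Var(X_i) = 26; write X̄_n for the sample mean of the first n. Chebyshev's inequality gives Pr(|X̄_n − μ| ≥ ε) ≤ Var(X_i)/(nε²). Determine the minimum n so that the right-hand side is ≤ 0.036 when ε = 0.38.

Require 26/(n·0.38²) ≤ 0.036, i.e. n ≥ 26/(0.036·0.38²) = 5001.539.
The smallest integer n is 5002.

5002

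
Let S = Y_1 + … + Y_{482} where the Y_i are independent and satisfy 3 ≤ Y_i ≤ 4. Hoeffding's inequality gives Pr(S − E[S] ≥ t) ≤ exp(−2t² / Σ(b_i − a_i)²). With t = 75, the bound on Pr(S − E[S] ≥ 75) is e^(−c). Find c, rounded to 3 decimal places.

23.340

Σ(b_i − a_i)² = 482·(1)² = 482.
c = 2t²/482 = 2·75²/482 = 23.3402.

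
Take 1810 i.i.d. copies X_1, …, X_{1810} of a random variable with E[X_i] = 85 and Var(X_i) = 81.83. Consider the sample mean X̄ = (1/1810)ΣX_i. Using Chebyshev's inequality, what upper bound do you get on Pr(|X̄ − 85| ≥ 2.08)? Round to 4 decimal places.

0.0104

Var(X̄) = Var(X_i)/n = 81.83/1810 = 0.04521.
Chebyshev: Pr(|X̄ − 85| ≥ 2.08) ≤ Var(X̄)/(2.08)² = 81.83/(1810·2.08²) = 0.0104.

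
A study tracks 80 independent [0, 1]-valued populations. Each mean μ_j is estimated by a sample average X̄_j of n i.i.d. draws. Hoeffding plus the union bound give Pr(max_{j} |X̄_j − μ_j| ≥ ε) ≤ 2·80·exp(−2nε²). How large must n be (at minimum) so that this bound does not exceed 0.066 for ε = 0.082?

580

Need 2·80·exp(−2nε²) ≤ 0.066, i.e. exp(−2nε²) ≤ 0.066/160.
So 2nε² ≥ ln(160/0.066) = 7.793274.
Hence n ≥ 7.793274/(2·0.082²) = 579.512.
The smallest integer n is 580.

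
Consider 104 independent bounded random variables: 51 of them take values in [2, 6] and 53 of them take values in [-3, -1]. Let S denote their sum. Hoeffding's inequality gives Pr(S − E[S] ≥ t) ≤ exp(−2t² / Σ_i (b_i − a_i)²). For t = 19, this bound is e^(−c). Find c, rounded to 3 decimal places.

0.702

Σ(b_i − a_i)² = 51·4² + 53·2² = 1028.
c = 2t² / 1028 = 2·19² / 1028 = 0.7023.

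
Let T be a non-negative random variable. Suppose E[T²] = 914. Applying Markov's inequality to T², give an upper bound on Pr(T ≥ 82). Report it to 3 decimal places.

0.136

Since T ≥ 0, the event {T ≥ 82} is the same as {T² ≥ 6724}.
Markov's inequality applied to T² gives Pr(T² ≥ 6724) ≤ E[T²]/6724 = 914/6724 = 0.1359.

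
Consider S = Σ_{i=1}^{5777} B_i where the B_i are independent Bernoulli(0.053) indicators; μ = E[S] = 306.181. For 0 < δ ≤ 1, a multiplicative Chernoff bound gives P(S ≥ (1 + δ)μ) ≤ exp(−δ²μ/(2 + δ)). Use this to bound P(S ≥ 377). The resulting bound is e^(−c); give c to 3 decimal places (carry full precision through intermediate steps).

7.341

Write 377 = (1 + δ)μ, so δ = 377/306.181 − 1 = 0.2312978…
Then the exponent is δ²μ/(2 + δ) = (377 − μ)² / (μ·(2 + δ)) = 7.341145.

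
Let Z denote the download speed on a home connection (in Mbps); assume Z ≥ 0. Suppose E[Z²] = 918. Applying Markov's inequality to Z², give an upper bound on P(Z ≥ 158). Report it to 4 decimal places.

Since Z ≥ 0, the event {Z ≥ 158} is the same as {Z² ≥ 24964}.
Markov's inequality applied to Z² gives P(Z² ≥ 24964) ≤ E[Z²]/24964 = 918/24964 = 0.0368.

0.0368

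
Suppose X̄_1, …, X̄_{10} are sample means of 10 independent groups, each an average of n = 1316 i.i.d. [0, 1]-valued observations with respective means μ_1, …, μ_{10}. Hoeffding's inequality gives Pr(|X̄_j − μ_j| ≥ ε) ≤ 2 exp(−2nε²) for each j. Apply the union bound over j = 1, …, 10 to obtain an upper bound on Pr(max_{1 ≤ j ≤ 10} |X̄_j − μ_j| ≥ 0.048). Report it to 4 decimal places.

Per-experiment Hoeffding bound: 2·exp(−2·1316·0.048²) = 2·exp(−6.06413) = 0.0046496.
Union bound over 10 events: 10·0.0046496 = 0.04650.

0.0465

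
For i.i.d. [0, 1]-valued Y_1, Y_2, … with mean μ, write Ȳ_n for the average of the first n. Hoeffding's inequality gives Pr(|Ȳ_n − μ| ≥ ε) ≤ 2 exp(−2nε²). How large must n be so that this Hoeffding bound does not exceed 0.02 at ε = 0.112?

Require 2·exp(−2nε²) ≤ 0.02, i.e. 2nε² ≥ ln(2/0.02) = 4.605170.
So n ≥ 4.605170 / (2·0.112²) = 183.561.
The smallest integer n is 184.

184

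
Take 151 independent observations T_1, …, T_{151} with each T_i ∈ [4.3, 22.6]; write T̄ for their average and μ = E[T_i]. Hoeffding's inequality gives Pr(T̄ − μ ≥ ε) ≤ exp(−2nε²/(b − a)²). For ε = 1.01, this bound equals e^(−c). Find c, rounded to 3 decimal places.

c = 2nε²/(b − a)² = 2·151·1.01² / 18.3² = 0.9199.

0.920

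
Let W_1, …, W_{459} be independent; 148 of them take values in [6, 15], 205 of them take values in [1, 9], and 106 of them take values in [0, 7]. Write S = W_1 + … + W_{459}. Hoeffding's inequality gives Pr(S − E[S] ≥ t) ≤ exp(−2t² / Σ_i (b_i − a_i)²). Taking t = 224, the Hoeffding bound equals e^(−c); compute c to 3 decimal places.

3.312

Σ(b_i − a_i)² = 148·9² + 205·8² + 106·7² = 30302.
c = 2t² / 30302 = 2·224² / 30302 = 3.3117.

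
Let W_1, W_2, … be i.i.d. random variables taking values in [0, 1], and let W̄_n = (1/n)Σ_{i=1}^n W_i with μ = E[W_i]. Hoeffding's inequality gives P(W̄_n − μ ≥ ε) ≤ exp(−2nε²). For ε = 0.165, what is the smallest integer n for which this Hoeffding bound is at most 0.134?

37

Require exp(−2nε²) ≤ 0.134, i.e. 2nε² ≥ ln(1/0.134) = 2.009915.
So n ≥ 2.009915 / (2·0.165²) = 36.913.
The smallest integer n is 37.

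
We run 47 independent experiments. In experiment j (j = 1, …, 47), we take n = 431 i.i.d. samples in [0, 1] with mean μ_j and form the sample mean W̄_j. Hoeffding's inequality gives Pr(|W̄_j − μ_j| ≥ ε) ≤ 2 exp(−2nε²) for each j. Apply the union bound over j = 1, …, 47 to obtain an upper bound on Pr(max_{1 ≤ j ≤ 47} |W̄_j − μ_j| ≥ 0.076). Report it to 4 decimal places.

Per-experiment Hoeffding bound: 2·exp(−2·431·0.076²) = 2·exp(−4.97891) = 0.013763.
Union bound over 47 events: 47·0.013763 = 0.64687.

0.6469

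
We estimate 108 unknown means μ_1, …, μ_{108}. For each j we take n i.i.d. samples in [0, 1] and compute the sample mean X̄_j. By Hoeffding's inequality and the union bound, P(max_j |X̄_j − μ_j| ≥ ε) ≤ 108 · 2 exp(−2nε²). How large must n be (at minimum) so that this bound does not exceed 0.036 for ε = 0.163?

Need 2·108·exp(−2nε²) ≤ 0.036, i.e. exp(−2nε²) ≤ 0.036/216.
So 2nε² ≥ ln(216/0.036) = 8.699515.
Hence n ≥ 8.699515/(2·0.163²) = 163.716.
The smallest integer n is 164.

164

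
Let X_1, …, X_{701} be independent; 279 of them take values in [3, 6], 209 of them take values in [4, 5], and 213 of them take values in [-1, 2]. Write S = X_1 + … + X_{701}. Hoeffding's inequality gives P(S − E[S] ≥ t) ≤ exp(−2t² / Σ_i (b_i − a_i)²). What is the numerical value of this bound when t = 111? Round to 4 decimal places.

0.0049

Σ(b_i − a_i)² = 279·3² + 209·1² + 213·3² = 4637.
Exponent = 2·111² / 4637 = 5.31421.
Bound = exp(−5.31421) = 0.00492.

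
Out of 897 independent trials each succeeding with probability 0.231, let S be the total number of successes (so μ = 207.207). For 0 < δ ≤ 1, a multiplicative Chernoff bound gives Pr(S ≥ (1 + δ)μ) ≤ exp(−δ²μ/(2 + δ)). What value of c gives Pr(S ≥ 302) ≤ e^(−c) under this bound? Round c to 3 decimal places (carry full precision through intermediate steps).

Write 302 = (1 + δ)μ, so δ = 302/207.207 − 1 = 0.4574797…
Then the exponent is δ²μ/(2 + δ) = (302 − μ)² / (μ·(2 + δ)) = 17.646483.

17.646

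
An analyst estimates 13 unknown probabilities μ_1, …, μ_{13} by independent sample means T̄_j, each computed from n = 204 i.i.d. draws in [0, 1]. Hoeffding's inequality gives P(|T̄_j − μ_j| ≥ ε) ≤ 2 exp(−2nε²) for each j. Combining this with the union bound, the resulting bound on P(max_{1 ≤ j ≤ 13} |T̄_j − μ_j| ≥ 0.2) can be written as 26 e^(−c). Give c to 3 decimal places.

Union bound over the 13 events: P(max_{1 ≤ j ≤ 13} |T̄_j − μ_j| ≥ 0.2) ≤ 13·2·exp(−2nε²) = 26 exp(−2·204·0.2²).
So c = 2·204·0.2² = 16.3200.

16.320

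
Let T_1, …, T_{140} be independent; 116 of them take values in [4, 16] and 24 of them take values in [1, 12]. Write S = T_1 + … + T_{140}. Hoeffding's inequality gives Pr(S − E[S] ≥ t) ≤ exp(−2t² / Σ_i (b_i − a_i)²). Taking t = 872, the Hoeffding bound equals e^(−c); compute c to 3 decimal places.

77.559

Σ(b_i − a_i)² = 116·12² + 24·11² = 19608.
c = 2t² / 19608 = 2·872² / 19608 = 77.5585.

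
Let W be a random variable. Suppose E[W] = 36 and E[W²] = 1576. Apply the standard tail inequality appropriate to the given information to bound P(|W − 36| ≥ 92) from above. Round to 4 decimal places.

The first two moments determine the variance, so Chebyshev's inequality is the sharpest standard bound available.
Var(W) = E[W²] − (E[W])² = 1576 − 1296 = 280.
Chebyshev's inequality: P(|W − μ| ≥ t) ≤ Var(W)/t² = 280/8464 = 0.0331.

0.0331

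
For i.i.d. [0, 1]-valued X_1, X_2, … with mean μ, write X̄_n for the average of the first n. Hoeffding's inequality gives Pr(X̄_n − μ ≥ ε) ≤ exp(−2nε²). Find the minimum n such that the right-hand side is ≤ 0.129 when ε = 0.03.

Require exp(−2nε²) ≤ 0.129, i.e. 2nε² ≥ ln(1/0.129) = 2.047943.
So n ≥ 2.047943 / (2·0.03²) = 1137.746.
The smallest integer n is 1138.

1138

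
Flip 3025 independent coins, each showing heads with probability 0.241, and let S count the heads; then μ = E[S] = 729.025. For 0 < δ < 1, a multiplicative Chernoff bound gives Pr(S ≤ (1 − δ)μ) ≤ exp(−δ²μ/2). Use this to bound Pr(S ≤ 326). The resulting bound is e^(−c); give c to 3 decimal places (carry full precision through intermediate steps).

111.402

Write 326 = (1 − δ)μ, so δ = 1 − 326/729.025 = 0.5528274…
Then the exponent is δ²μ/2 = (μ − 326)²/(2μ) = 111.401633.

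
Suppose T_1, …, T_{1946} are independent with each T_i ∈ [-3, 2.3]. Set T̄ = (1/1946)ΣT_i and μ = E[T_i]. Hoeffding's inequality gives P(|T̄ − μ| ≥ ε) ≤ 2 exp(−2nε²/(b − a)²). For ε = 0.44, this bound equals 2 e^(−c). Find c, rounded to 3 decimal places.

c = 2nε²/(b − a)² = 2·1946·0.44² / 5.3² = 26.8242.

26.824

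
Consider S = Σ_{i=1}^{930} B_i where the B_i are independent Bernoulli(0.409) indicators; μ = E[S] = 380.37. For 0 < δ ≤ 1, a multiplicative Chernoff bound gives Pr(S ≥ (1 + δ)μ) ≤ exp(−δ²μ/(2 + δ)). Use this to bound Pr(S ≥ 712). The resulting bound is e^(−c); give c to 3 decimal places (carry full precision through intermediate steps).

100.679

Write 712 = (1 + δ)μ, so δ = 712/380.37 − 1 = 0.8718616…
Then the exponent is δ²μ/(2 + δ) = (712 − μ)² / (μ·(2 + δ)) = 100.678760.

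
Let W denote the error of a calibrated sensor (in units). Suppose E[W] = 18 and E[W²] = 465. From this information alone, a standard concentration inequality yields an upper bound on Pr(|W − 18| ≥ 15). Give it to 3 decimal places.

The first two moments determine the variance, so Chebyshev's inequality is the sharpest standard bound available.
Var(W) = E[W²] − (E[W])² = 465 − 324 = 141.
Chebyshev's inequality: Pr(|W − μ| ≥ t) ≤ Var(W)/t² = 141/225 = 0.6267.

0.627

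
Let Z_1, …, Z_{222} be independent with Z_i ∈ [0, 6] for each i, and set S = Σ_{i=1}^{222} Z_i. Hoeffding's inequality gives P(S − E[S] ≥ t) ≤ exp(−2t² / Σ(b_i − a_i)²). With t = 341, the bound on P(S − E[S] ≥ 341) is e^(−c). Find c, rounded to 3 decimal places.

29.099

Σ(b_i − a_i)² = 222·(6)² = 7992.
c = 2t²/7992 = 2·341²/7992 = 29.0993.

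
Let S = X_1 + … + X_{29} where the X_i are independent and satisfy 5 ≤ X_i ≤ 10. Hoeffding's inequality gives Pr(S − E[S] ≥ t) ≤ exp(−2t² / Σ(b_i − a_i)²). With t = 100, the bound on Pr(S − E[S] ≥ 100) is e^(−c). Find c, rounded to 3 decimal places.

Σ(b_i − a_i)² = 29·(5)² = 725.
c = 2t²/725 = 2·100²/725 = 27.5862.

27.586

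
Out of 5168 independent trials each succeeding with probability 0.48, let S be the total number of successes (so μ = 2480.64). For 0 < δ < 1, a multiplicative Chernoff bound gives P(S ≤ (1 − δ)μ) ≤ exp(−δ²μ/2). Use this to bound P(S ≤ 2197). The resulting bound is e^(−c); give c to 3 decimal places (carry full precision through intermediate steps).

16.216

Write 2197 = (1 − δ)μ, so δ = 1 − 2197/2480.64 = 0.1143415…
Then the exponent is δ²μ/2 = (μ − 2197)²/(2μ) = 16.215906.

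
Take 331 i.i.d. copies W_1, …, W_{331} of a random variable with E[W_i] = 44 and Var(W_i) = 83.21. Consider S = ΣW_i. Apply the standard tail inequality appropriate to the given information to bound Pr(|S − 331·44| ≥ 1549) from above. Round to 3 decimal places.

With mean and variance of each term known, Chebyshev's inequality bounds the deviation of the sum (or sample mean).
Var(S) = n·Var(W_i) = 331·83.21 = 27542.51.
Chebyshev: Pr(|S − 331·44| ≥ 1549) ≤ Var(S)/1549² = 27542.51/2399401 = 0.0115.

0.011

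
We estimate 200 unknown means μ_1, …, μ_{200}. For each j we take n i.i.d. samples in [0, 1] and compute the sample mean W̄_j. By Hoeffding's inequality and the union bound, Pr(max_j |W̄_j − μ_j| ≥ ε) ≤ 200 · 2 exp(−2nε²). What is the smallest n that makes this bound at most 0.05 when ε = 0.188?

Need 2·200·exp(−2nε²) ≤ 0.05, i.e. exp(−2nε²) ≤ 0.05/400.
So 2nε² ≥ ln(400/0.05) = 8.987197.
Hence n ≥ 8.987197/(2·0.188²) = 127.139.
The smallest integer n is 128.

128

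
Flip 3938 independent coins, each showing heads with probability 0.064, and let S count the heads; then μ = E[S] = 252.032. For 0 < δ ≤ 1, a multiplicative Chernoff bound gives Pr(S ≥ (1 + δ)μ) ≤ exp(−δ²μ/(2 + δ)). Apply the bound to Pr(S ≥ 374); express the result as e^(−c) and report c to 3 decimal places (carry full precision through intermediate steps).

23.763

Write 374 = (1 + δ)μ, so δ = 374/252.032 − 1 = 0.4839385…
Then the exponent is δ²μ/(2 + δ) = (374 − μ)² / (μ·(2 + δ)) = 23.762672.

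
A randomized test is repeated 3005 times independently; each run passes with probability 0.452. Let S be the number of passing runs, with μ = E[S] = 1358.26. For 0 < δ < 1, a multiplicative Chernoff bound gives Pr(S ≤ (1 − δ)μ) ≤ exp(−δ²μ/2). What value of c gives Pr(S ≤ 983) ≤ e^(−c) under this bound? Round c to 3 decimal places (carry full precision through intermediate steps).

51.838

Write 983 = (1 − δ)μ, so δ = 1 − 983/1358.26 = 0.2762799…
Then the exponent is δ²μ/2 = (μ − 983)²/(2μ) = 51.838406.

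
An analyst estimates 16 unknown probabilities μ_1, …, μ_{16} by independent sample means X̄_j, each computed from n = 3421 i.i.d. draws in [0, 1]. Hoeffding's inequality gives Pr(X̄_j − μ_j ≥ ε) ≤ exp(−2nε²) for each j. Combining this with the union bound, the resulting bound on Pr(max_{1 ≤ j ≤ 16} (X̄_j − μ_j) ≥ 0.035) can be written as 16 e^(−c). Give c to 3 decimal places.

Union bound over the 16 events: Pr(max_{1 ≤ j ≤ 16} (X̄_j − μ_j) ≥ 0.035) ≤ 16·exp(−2nε²) = 16 exp(−2·3421·0.035²).
So c = 2·3421·0.035² = 8.3814.

8.381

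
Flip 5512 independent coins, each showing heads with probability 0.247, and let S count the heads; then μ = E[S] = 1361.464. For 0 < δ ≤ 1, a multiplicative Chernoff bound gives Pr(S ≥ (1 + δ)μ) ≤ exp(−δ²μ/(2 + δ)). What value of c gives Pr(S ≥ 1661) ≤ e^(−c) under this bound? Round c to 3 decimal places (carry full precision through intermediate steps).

29.685

Write 1661 = (1 + δ)μ, so δ = 1661/1361.464 − 1 = 0.2200102…
Then the exponent is δ²μ/(2 + δ) = (1661 − μ)² / (μ·(2 + δ)) = 29.684991.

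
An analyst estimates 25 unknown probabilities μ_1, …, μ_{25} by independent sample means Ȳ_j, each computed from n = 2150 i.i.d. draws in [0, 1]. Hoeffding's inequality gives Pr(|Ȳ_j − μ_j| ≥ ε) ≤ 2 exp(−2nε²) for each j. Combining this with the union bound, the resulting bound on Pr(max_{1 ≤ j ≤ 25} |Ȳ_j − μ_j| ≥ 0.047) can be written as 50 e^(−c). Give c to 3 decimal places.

9.499

Union bound over the 25 events: Pr(max_{1 ≤ j ≤ 25} |Ȳ_j − μ_j| ≥ 0.047) ≤ 25·2·exp(−2nε²) = 50 exp(−2·2150·0.047²).
So c = 2·2150·0.047² = 9.4987.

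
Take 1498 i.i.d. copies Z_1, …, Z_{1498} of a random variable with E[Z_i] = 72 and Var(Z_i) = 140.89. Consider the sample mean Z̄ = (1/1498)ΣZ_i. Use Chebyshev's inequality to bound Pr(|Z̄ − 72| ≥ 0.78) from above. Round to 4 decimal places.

0.1546

Var(Z̄) = Var(Z_i)/n = 140.89/1498 = 0.094052.
Chebyshev: Pr(|Z̄ − 72| ≥ 0.78) ≤ Var(Z̄)/(0.78)² = 140.89/(1498·0.78²) = 0.1546.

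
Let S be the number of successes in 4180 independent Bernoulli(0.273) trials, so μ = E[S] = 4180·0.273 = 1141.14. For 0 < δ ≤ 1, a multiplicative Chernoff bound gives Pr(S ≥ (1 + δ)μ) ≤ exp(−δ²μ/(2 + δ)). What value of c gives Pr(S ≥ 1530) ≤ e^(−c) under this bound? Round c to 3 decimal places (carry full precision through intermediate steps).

Write 1530 = (1 + δ)μ, so δ = 1530/1141.14 − 1 = 0.3407645…
Then the exponent is δ²μ/(2 + δ) = (1530 − μ)² / (μ·(2 + δ)) = 56.609575.

56.610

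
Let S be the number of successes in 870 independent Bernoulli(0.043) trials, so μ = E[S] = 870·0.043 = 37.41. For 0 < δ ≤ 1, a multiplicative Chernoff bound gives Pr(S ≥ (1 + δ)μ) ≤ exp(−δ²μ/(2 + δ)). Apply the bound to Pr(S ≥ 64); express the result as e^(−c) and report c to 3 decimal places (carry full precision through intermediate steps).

6.972

Write 64 = (1 + δ)μ, so δ = 64/37.41 − 1 = 0.7107725…
Then the exponent is δ²μ/(2 + δ) = (64 − μ)² / (μ·(2 + δ)) = 6.971976.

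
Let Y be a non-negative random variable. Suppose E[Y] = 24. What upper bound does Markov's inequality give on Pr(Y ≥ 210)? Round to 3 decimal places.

Markov's inequality: for a non-negative random variable, Pr(Y ≥ a) ≤ E[Y]/a.
Here E[Y] = 24 and a = 210, so the bound is 24/210 = 0.1143.

0.114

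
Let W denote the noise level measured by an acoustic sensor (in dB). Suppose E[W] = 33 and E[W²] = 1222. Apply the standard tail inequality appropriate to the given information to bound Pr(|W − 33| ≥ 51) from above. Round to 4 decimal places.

0.0511

The first two moments determine the variance, so Chebyshev's inequality is the sharpest standard bound available.
Var(W) = E[W²] − (E[W])² = 1222 − 1089 = 133.
Chebyshev's inequality: Pr(|W − μ| ≥ t) ≤ Var(W)/t² = 133/2601 = 0.0511.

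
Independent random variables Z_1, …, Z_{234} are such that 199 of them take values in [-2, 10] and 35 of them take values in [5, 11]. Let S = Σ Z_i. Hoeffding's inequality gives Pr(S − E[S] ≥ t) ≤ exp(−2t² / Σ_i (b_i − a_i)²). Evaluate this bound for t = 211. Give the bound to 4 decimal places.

0.0510

Σ(b_i − a_i)² = 199·12² + 35·6² = 29916.
Exponent = 2·211² / 29916 = 2.97640.
Bound = exp(−2.97640) = 0.05098.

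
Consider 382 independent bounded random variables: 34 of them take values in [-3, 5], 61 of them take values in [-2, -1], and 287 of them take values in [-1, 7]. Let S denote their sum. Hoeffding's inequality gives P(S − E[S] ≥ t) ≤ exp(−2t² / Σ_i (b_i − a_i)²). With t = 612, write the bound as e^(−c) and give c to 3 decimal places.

36.355

Σ(b_i − a_i)² = 34·8² + 61·1² + 287·8² = 20605.
c = 2t² / 20605 = 2·612² / 20605 = 36.3547.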